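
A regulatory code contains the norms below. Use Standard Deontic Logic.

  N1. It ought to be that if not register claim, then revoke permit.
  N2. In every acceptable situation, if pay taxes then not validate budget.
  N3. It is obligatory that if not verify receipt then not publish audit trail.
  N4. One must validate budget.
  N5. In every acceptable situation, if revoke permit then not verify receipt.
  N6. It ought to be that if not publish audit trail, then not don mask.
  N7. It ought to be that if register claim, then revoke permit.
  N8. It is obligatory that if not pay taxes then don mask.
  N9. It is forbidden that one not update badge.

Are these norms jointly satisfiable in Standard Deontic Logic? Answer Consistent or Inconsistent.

By case analysis on register_claim: premise 7 gives O(register_claim → revoke_permit) and premise 1 gives O(¬register_claim → revoke_permit), so O(revoke_permit) either way.
From O(revoke_permit) and premise 5, O(revoke_permit → ¬verify_receipt), we obtain O(¬verify_receipt).
Premise 3 is O(¬verify_receipt → ¬publish_audit_trail); since O(¬verify_receipt), deontic closure gives O(¬publish_audit_trail).
Premise 6 is O(¬publish_audit_trail → ¬don_mask); since O(¬publish_audit_trail), deontic closure gives O(¬don_mask).
Premise 8, O(¬pay_taxes → don_mask), contraposes to O(¬don_mask → pay_taxes); with O(¬don_mask) we get O(pay_taxes).
Applying K to premise 2 (O(pay_taxes → ¬validate_budget)) and O(pay_taxes) yields O(¬validate_budget).
But premise 4 directly asserts O(validate_budget).
We now have both O(¬validate_budget) and O(validate_budget) — validate_budget is simultaneously obligatory and forbidden, violating the D-axiom.

Inconsistent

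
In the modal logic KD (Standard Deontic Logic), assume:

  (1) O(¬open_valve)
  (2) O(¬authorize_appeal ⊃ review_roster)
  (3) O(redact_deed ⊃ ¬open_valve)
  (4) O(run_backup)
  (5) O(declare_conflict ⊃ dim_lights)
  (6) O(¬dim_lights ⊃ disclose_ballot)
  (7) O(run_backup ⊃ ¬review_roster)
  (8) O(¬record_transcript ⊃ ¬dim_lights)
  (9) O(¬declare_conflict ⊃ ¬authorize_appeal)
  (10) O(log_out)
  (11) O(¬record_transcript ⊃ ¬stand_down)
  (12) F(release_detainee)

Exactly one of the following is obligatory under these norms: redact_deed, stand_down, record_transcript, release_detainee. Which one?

Premise 4 gives O(run_backup).
From O(run_backup) and premise 7, O(run_backup ⊃ ¬review_roster), we obtain O(¬review_roster).
Premise 2 is O(¬authorize_appeal ⊃ review_roster); contrapositively O(¬review_roster ⊃ authorize_appeal). Since O(¬review_roster) holds, K gives O(authorize_appeal).
Premise 9 is O(¬declare_conflict ⊃ ¬authorize_appeal); contrapositively O(authorize_appeal ⊃ declare_conflict). Since O(authorize_appeal) holds, K gives O(declare_conflict).
With premise 5, O(declare_conflict ⊃ dim_lights), the K-axiom yields O(dim_lights).
Premise 8, O(¬record_transcript ⊃ ¬dim_lights), contraposes to O(dim_lights ⊃ record_transcript); with O(dim_lights) we get O(record_transcript).
So O(record_transcript) holds — record_transcript is obligatory. None of the other listed options is made obligatory by any chain of premises.

record_transcript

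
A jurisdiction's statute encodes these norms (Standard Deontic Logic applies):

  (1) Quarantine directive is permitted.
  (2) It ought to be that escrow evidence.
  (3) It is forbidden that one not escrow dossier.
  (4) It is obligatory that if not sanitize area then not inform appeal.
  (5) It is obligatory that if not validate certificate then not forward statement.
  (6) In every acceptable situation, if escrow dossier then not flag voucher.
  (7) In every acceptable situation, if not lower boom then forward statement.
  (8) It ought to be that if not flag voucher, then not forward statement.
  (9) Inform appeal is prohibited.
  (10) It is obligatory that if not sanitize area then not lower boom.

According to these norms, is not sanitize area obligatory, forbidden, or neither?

Premise 3, F(¬escrow_dossier), is equivalent to O(escrow_dossier).
Applying K to premise 6 (O(escrow_dossier → ¬flag_voucher)) and O(escrow_dossier) yields O(¬flag_voucher).
Premise 8 is O(¬flag_voucher → ¬forward_statement); since O(¬flag_voucher), deontic closure gives O(¬forward_statement).
Premise 7, O(¬lower_boom → forward_statement), contraposes to O(¬forward_statement → lower_boom); with O(¬forward_statement) we get O(lower_boom).
Premise 10 is O(¬sanitize_area → ¬lower_boom); contrapositively O(lower_boom → sanitize_area). Since O(lower_boom) holds, K gives O(sanitize_area).
Premises 1, 2, 4, 5, 9 do not contribute to this derivation.
Thus O(sanitize_area), which is F(¬sanitize_area): ¬sanitize_area is forbidden.

Forbidden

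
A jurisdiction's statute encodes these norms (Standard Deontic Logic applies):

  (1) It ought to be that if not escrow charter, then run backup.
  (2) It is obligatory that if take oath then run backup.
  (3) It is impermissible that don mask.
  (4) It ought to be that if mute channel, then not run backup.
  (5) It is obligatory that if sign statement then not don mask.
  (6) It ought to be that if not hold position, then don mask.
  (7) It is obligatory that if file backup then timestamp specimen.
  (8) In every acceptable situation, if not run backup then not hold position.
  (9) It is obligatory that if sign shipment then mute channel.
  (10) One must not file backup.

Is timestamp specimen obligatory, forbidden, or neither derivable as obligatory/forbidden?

Premise 7 is O(file_backup → timestamp_specimen), but O(file_backup) is not derivable from the premises, so it does not yield O(timestamp_specimen).
No premise or chain of K-axiom applications forces O(timestamp_specimen), and none forces O(¬timestamp_specimen). So timestamp_specimen is neither obligatory nor forbidden under these norms.

Neither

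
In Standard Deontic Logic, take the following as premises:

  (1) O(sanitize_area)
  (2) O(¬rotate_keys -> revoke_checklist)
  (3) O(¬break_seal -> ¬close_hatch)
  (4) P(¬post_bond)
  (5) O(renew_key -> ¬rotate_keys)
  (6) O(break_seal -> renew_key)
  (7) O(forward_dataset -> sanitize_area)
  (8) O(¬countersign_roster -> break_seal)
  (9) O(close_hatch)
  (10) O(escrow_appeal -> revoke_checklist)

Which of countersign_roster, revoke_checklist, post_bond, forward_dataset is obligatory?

From premise 9 we have O(close_hatch).
Premise 3 is O(¬break_seal -> ¬close_hatch); contrapositively O(close_hatch -> break_seal). Since O(close_hatch) holds, K gives O(break_seal).
From O(break_seal) and premise 6, O(break_seal -> renew_key), we obtain O(renew_key).
With premise 5, O(renew_key -> ¬rotate_keys), the K-axiom yields O(¬rotate_keys).
From O(¬rotate_keys) and premise 2, O(¬rotate_keys -> revoke_checklist), we obtain O(revoke_checklist).
So O(revoke_checklist) holds — revoke_checklist is obligatory. None of the other listed options is made obligatory by any chain of premises.

revoke_checklist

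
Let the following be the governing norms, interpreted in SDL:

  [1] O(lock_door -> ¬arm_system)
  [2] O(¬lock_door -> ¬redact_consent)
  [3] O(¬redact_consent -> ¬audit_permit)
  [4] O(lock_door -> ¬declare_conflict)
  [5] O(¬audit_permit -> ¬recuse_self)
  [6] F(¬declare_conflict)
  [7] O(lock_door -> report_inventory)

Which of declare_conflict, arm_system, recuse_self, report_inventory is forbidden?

Premise 6, F(¬declare_conflict), is equivalent to O(declare_conflict).
Premise 4 is O(lock_door -> ¬declare_conflict); contrapositively O(declare_conflict -> ¬lock_door). Since O(declare_conflict) holds, K gives O(¬lock_door).
Applying K to premise 2 (O(¬lock_door -> ¬redact_consent)) and O(¬lock_door) yields O(¬redact_consent).
With premise 3, O(¬redact_consent -> ¬audit_permit), the K-axiom yields O(¬audit_permit).
With premise 5, O(¬audit_permit -> ¬recuse_self), the K-axiom yields O(¬recuse_self).
So O(¬recuse_self) holds, i.e. recuse_self is forbidden. None of the other listed options is forbidden under the premises.

recuse_self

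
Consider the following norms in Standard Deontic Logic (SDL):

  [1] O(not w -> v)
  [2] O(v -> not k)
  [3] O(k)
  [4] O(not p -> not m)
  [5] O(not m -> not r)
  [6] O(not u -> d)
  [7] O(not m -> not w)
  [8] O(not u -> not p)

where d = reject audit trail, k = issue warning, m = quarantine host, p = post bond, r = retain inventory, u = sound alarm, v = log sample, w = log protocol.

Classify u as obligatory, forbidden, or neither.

Obligatory

Premise 3 gives O(k).
Premise 2 is O(v -> not k); contrapositively O(k -> not v). Since O(k) holds, K gives O(not v).
Premise 1, O(not w -> v), contraposes to O(not v -> w); with O(not v) we get O(w).
Premise 7, O(not m -> not w), contraposes to O(w -> m); with O(w) we get O(m).
Premise 4, O(not p -> not m), contraposes to O(m -> p); with O(m) we get O(p).
Premise 8, O(not u -> not p), contraposes to O(p -> u); with O(p) we get O(u).
Premises 5, 6 do not contribute to this derivation.
Hence u is obligatory.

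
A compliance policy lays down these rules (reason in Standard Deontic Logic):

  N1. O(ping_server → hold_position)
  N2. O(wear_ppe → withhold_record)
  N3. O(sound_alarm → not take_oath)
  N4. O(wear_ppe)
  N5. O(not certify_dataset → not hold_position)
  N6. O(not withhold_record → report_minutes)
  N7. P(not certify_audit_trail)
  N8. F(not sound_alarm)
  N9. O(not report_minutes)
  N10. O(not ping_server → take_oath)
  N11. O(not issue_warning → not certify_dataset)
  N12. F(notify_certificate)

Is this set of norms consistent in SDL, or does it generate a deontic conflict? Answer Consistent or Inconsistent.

Consistent

Premise 6 is O(not withhold_record → report_minutes), but O(not withhold_record) is not derivable from the premises, so it does not yield O(report_minutes).
So O(report_minutes) is not derivable, and the apparent clash with O(not report_minutes) does not arise.
A world satisfying every obligation exists (e.g. certify_audit_trail=false, certify_dataset=true, hold_position=true, issue_warning=true, notify_certificate=false, ping_server=true, report_minutes=false, sound_alarm=true, take_oath=false, wear_ppe=true, withhold_record=true); no atom is both obligatory and forbidden, so the set is consistent.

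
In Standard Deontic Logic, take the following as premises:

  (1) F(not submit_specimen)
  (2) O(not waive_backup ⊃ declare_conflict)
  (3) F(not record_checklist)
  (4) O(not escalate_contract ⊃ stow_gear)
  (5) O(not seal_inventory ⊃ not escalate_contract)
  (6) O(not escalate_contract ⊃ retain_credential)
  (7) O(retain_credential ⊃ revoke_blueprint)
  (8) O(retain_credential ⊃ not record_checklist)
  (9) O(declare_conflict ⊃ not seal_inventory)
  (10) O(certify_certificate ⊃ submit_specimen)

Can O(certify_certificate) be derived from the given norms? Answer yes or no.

Premise 10 is O(certify_certificate ⊃ submit_specimen); even if O(submit_specimen) held, inferring O(certify_certificate) would be affirming the consequent — invalid.
No other premise forces O(certify_certificate). An ideal world satisfying every premise can still have certify_certificate false, so O(certify_certificate) is not derivable.

No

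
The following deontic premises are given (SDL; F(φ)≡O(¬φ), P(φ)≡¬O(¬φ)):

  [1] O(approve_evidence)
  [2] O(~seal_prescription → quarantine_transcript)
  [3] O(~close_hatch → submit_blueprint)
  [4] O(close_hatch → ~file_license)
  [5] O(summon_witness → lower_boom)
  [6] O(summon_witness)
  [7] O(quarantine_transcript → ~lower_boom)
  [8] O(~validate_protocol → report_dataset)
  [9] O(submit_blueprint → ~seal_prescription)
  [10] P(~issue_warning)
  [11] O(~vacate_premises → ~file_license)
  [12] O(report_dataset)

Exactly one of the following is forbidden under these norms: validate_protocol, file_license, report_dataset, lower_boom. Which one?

file_license

From premise 6 we have O(summon_witness).
Applying K to premise 5 (O(summon_witness → lower_boom)) and O(summon_witness) yields O(lower_boom).
Premise 7, O(quarantine_transcript → ~lower_boom), contraposes to O(lower_boom → ~quarantine_transcript); with O(lower_boom) we get O(~quarantine_transcript).
The contrapositive of premise 2 (O(~seal_prescription → quarantine_transcript)) is O(~quarantine_transcript → seal_prescription), and O(~quarantine_transcript) is already established, so O(seal_prescription).
The contrapositive of premise 9 (O(submit_blueprint → ~seal_prescription)) is O(seal_prescription → ~submit_blueprint), and O(seal_prescription) is already established, so O(~submit_blueprint).
Premise 3, O(~close_hatch → submit_blueprint), contraposes to O(~submit_blueprint → close_hatch); with O(~submit_blueprint) we get O(close_hatch).
From O(close_hatch) and premise 4, O(close_hatch → ~file_license), we obtain O(~file_license).
So O(~file_license) holds, i.e. file_license is forbidden. None of the other listed options is forbidden under the premises.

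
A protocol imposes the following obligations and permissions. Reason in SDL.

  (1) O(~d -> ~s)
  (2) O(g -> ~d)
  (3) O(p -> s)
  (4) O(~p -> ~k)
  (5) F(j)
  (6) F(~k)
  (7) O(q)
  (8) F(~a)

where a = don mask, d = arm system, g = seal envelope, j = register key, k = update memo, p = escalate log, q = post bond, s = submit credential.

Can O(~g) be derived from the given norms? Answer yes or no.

Yes

F(~k) at premise 6 means O(k).
Premise 4 is O(~p -> ~k); contrapositively O(k -> p). Since O(k) holds, K gives O(p).
Applying K to premise 3 (O(p -> s)) and O(p) yields O(s).
Premise 1 is O(~d -> ~s); contrapositively O(s -> d). Since O(s) holds, K gives O(d).
Premise 2, O(g -> ~d), contraposes to O(d -> ~g); with O(d) we get O(~g).
Premises 5, 7, 8 do not contribute to this derivation.
So O(~g) follows.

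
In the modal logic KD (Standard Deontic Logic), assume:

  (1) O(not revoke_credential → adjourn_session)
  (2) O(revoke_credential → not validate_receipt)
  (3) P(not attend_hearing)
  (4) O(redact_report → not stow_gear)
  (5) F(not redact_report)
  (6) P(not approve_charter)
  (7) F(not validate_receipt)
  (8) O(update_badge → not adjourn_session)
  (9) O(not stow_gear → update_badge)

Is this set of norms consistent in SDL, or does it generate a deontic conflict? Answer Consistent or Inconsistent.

Inconsistent

F(not validate_receipt) at premise 7 means O(validate_receipt).
Premise 2, O(revoke_credential → not validate_receipt), contraposes to O(validate_receipt → not revoke_credential); with O(validate_receipt) we get O(not revoke_credential).
Applying K to premise 1 (O(not revoke_credential → adjourn_session)) and O(not revoke_credential) yields O(adjourn_session).
The contrapositive of premise 8 (O(update_badge → not adjourn_session)) is O(adjourn_session → not update_badge), and O(adjourn_session) is already established, so O(not update_badge).
Premise 9, O(not stow_gear → update_badge), contraposes to O(not update_badge → stow_gear); with O(not update_badge) we get O(stow_gear).
The contrapositive of premise 4 (O(redact_report → not stow_gear)) is O(stow_gear → not redact_report), and O(stow_gear) is already established, so O(not redact_report).
But premise 5, F(not redact_report), means O(redact_report).
We now have both O(not redact_report) and O(redact_report) — redact_report is simultaneously obligatory and forbidden, violating the D-axiom.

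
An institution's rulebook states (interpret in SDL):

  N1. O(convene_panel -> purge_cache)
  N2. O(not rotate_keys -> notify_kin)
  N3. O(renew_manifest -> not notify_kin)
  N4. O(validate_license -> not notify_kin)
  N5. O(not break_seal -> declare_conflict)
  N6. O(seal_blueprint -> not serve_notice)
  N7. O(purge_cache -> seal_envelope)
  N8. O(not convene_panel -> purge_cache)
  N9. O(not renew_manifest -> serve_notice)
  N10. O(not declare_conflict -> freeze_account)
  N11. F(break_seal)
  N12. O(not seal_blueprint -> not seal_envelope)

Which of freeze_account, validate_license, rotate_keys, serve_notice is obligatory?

Premises 1 and 8 cover both cases: O(convene_panel -> purge_cache) and O(not convene_panel -> purge_cache). Since convene_panel ∨ not convene_panel is a tautology, O(purge_cache) follows.
Applying K to premise 7 (O(purge_cache -> seal_envelope)) and O(purge_cache) yields O(seal_envelope).
Premise 12 is O(not seal_blueprint -> not seal_envelope); contrapositively O(seal_envelope -> seal_blueprint). Since O(seal_envelope) holds, K gives O(seal_blueprint).
Premise 6 is O(seal_blueprint -> not serve_notice); since O(seal_blueprint), deontic closure gives O(not serve_notice).
Premise 9 is O(not renew_manifest -> serve_notice); contrapositively O(not serve_notice -> renew_manifest). Since O(not serve_notice) holds, K gives O(renew_manifest).
With premise 3, O(renew_manifest -> not notify_kin), the K-axiom yields O(not notify_kin).
Premise 2, O(not rotate_keys -> notify_kin), contraposes to O(not notify_kin -> rotate_keys); with O(not notify_kin) we get O(rotate_keys).
So O(rotate_keys) holds — rotate_keys is obligatory. None of the other listed options is made obligatory by any chain of premises.

rotate_keys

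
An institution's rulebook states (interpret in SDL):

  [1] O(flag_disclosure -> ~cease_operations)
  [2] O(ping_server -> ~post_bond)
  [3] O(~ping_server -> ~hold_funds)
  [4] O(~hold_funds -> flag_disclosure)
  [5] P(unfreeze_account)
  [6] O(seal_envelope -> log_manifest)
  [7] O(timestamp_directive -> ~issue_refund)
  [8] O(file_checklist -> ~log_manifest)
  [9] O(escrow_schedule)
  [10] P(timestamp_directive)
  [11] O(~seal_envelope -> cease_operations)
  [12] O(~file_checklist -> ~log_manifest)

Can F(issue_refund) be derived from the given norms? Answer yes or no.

Premise 7 is O(timestamp_directive -> ~issue_refund), but O(timestamp_directive) is not derivable from the premises (the permission P(timestamp_directive) asserts only ~O(~timestamp_directive), not O(timestamp_directive)), so it does not yield O(~issue_refund).
No other premise forces O(~issue_refund). An ideal world satisfying every premise can still have issue_refund true, so F(issue_refund) is not derivable.

No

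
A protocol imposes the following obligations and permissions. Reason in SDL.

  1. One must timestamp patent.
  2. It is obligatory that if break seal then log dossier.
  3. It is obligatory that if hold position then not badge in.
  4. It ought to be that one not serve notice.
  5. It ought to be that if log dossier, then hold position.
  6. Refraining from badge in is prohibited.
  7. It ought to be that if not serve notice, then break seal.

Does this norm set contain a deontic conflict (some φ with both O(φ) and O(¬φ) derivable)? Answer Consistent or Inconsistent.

Premise 6, F(¬badge_in), is equivalent to O(badge_in).
Premise 3 is O(hold_position → ¬badge_in); contrapositively O(badge_in → ¬hold_position). Since O(badge_in) holds, K gives O(¬hold_position).
Premise 5, O(log_dossier → hold_position), contraposes to O(¬hold_position → ¬log_dossier); with O(¬hold_position) we get O(¬log_dossier).
Premise 2, O(break_seal → log_dossier), contraposes to O(¬log_dossier → ¬break_seal); with O(¬log_dossier) we get O(¬break_seal).
The contrapositive of premise 7 (O(¬serve_notice → break_seal)) is O(¬break_seal → serve_notice), and O(¬break_seal) is already established, so O(serve_notice).
Yet premise 4 states O(¬serve_notice).
We now have both O(serve_notice) and O(¬serve_notice) — serve_notice is simultaneously obligatory and forbidden, violating the D-axiom.

Inconsistent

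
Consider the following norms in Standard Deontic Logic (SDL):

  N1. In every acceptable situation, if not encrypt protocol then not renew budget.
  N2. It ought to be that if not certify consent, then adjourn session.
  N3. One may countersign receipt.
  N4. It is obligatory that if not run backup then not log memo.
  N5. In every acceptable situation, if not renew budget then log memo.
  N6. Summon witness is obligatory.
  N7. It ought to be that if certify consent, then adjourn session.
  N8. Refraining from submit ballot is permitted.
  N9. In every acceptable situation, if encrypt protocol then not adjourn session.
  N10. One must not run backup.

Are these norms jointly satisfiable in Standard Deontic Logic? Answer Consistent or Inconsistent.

Premises 7 and 2 are O(certify_consent → adjourn_session) and O(¬certify_consent → adjourn_session); every ideal world satisfies certify_consent or ¬certify_consent, so in either case adjourn_session holds — hence O(adjourn_session).
Premise 9, O(encrypt_protocol → ¬adjourn_session), contraposes to O(adjourn_session → ¬encrypt_protocol); with O(adjourn_session) we get O(¬encrypt_protocol).
From O(¬encrypt_protocol) and premise 1, O(¬encrypt_protocol → ¬renew_budget), we obtain O(¬renew_budget).
From O(¬renew_budget) and premise 5, O(¬renew_budget → log_memo), we obtain O(log_memo).
Premise 4 is O(¬run_backup → ¬log_memo); contrapositively O(log_memo → run_backup). Since O(log_memo) holds, K gives O(run_backup).
However, F(run_backup) at premise 10 amounts to O(¬run_backup).
We now have both O(run_backup) and O(¬run_backup) — run_backup is simultaneously obligatory and forbidden, violating the D-axiom.

Inconsistent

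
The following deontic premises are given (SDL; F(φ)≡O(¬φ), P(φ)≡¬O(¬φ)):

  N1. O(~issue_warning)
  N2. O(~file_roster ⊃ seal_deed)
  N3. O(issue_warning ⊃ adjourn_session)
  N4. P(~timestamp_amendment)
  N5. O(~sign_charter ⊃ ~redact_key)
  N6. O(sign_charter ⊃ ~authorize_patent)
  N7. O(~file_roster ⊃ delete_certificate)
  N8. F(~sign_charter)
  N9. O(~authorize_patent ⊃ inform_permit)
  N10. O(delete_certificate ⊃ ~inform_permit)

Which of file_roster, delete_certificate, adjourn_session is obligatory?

file_roster

Premise 8 is F(~sign_charter), i.e. O(sign_charter).
Applying K to premise 6 (O(sign_charter ⊃ ~authorize_patent)) and O(sign_charter) yields O(~authorize_patent).
From O(~authorize_patent) and premise 9, O(~authorize_patent ⊃ inform_permit), we obtain O(inform_permit).
Premise 10, O(delete_certificate ⊃ ~inform_permit), contraposes to O(inform_permit ⊃ ~delete_certificate); with O(inform_permit) we get O(~delete_certificate).
Premise 7 is O(~file_roster ⊃ delete_certificate); contrapositively O(~delete_certificate ⊃ file_roster). Since O(~delete_certificate) holds, K gives O(file_roster).
So O(file_roster) holds — file_roster is obligatory. None of the other listed options is made obligatory by any chain of premises.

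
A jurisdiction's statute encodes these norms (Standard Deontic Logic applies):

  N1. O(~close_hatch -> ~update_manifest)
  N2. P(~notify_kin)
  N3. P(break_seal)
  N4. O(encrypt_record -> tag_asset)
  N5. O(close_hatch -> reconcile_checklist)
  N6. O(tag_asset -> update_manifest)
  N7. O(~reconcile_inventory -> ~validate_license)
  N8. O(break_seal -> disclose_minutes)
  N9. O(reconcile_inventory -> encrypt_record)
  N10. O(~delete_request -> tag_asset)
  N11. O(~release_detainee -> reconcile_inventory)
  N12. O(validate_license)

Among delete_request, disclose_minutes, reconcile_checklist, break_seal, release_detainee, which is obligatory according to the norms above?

reconcile_checklist

From premise 12 we have O(validate_license).
Premise 7, O(~reconcile_inventory -> ~validate_license), contraposes to O(validate_license -> reconcile_inventory); with O(validate_license) we get O(reconcile_inventory).
With premise 9, O(reconcile_inventory -> encrypt_record), the K-axiom yields O(encrypt_record).
From O(encrypt_record) and premise 4, O(encrypt_record -> tag_asset), we obtain O(tag_asset).
Applying K to premise 6 (O(tag_asset -> update_manifest)) and O(tag_asset) yields O(update_manifest).
Premise 1, O(~close_hatch -> ~update_manifest), contraposes to O(update_manifest -> close_hatch); with O(update_manifest) we get O(close_hatch).
From O(close_hatch) and premise 5, O(close_hatch -> reconcile_checklist), we obtain O(reconcile_checklist).
So O(reconcile_checklist) holds — reconcile_checklist is obligatory. None of the other listed options is made obligatory by any chain of premises.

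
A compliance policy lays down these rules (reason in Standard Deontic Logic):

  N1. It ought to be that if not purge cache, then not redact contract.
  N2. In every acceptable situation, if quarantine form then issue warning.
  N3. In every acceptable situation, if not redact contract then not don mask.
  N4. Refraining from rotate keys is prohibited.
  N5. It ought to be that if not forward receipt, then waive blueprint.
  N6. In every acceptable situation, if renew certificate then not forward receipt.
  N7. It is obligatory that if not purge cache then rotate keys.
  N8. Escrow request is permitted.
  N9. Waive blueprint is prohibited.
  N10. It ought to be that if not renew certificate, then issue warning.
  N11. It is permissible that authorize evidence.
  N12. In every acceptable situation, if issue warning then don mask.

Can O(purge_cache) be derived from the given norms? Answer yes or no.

Premise 9, F(waive_blueprint), is equivalent to O(¬waive_blueprint).
Premise 5, O(¬forward_receipt → waive_blueprint), contraposes to O(¬waive_blueprint → forward_receipt); with O(¬waive_blueprint) we get O(forward_receipt).
Premise 6 is O(renew_certificate → ¬forward_receipt); contrapositively O(forward_receipt → ¬renew_certificate). Since O(forward_receipt) holds, K gives O(¬renew_certificate).
Applying K to premise 10 (O(¬renew_certificate → issue_warning)) and O(¬renew_certificate) yields O(issue_warning).
Applying K to premise 12 (O(issue_warning → don_mask)) and O(issue_warning) yields O(don_mask).
Premise 3, O(¬redact_contract → ¬don_mask), contraposes to O(don_mask → redact_contract); with O(don_mask) we get O(redact_contract).
The contrapositive of premise 1 (O(¬purge_cache → ¬redact_contract)) is O(redact_contract → purge_cache), and O(redact_contract) is already established, so O(purge_cache).
Premises 2, 4, 7, 8, 11 do not contribute to this derivation.
So O(purge_cache) follows.

Yes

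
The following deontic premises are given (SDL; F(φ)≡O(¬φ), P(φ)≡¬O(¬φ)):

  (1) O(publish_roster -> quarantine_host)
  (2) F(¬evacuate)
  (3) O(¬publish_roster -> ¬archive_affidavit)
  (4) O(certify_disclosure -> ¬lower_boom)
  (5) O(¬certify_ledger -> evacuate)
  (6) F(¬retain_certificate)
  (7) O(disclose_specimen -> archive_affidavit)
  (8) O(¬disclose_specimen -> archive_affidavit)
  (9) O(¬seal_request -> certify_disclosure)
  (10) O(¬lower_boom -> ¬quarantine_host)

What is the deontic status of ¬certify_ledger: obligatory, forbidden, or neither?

Premise 5 is O(¬certify_ledger -> evacuate); even if O(evacuate) held, inferring O(¬certify_ledger) would be affirming the consequent — invalid.
No premise or chain of K-axiom applications forces O(¬certify_ledger), and none forces O(certify_ledger). So ¬certify_ledger is neither obligatory nor forbidden under these norms.

Neither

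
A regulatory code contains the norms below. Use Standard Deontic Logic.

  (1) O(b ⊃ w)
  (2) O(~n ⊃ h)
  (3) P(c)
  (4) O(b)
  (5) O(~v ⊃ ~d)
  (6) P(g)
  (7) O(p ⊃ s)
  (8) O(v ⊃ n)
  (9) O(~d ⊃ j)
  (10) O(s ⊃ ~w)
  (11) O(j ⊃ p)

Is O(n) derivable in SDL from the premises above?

Premise 4 states O(b) outright.
Premise 1 is O(b ⊃ w); since O(b), deontic closure gives O(w).
Premise 10, O(s ⊃ ~w), contraposes to O(w ⊃ ~s); with O(w) we get O(~s).
The contrapositive of premise 7 (O(p ⊃ s)) is O(~s ⊃ ~p), and O(~s) is already established, so O(~p).
Premise 11, O(j ⊃ p), contraposes to O(~p ⊃ ~j); with O(~p) we get O(~j).
Premise 9 is O(~d ⊃ j); contrapositively O(~j ⊃ d). Since O(~j) holds, K gives O(d).
Premise 5, O(~v ⊃ ~d), contraposes to O(d ⊃ v); with O(d) we get O(v).
Premise 8 is O(v ⊃ n); since O(v), deontic closure gives O(n).
Premises 2, 3, 6 do not contribute to this derivation.
So O(n) follows.

Yes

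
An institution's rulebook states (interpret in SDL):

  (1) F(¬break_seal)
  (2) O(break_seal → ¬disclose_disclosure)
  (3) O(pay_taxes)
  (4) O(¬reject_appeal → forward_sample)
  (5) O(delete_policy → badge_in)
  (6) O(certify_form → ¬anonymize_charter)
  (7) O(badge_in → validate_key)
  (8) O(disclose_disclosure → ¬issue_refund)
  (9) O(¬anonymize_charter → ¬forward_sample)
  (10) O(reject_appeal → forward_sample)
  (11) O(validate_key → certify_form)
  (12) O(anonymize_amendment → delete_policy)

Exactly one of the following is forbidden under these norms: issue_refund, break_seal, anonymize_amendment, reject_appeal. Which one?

Premises 4 and 10 cover both cases: O(¬reject_appeal → forward_sample) and O(reject_appeal → forward_sample). Since ¬reject_appeal ∨ reject_appeal is a tautology, O(forward_sample) follows.
Premise 9 is O(¬anonymize_charter → ¬forward_sample); contrapositively O(forward_sample → anonymize_charter). Since O(forward_sample) holds, K gives O(anonymize_charter).
Premise 6 is O(certify_form → ¬anonymize_charter); contrapositively O(anonymize_charter → ¬certify_form). Since O(anonymize_charter) holds, K gives O(¬certify_form).
The contrapositive of premise 11 (O(validate_key → certify_form)) is O(¬certify_form → ¬validate_key), and O(¬certify_form) is already established, so O(¬validate_key).
Premise 7 is O(badge_in → validate_key); contrapositively O(¬validate_key → ¬badge_in). Since O(¬validate_key) holds, K gives O(¬badge_in).
Premise 5, O(delete_policy → badge_in), contraposes to O(¬badge_in → ¬delete_policy); with O(¬badge_in) we get O(¬delete_policy).
Premise 12, O(anonymize_amendment → delete_policy), contraposes to O(¬delete_policy → ¬anonymize_amendment); with O(¬delete_policy) we get O(¬anonymize_amendment).
So O(¬anonymize_amendment) holds, i.e. anonymize_amendment is forbidden. None of the other listed options is forbidden under the premises.

anonymize_amendment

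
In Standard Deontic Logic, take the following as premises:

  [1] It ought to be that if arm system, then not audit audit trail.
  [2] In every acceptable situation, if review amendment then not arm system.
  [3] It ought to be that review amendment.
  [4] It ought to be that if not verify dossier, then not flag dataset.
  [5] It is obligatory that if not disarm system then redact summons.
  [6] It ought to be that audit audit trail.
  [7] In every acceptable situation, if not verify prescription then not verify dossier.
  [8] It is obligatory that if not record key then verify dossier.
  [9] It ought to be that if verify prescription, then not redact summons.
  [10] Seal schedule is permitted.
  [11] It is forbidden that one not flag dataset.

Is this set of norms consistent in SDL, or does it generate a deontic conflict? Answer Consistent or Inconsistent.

Consistent

Premise 1 is O(arm_system → ¬audit_audit_trail), but O(arm_system) is not derivable from the premises, so it does not yield O(¬audit_audit_trail).
So O(¬audit_audit_trail) is not derivable, and the apparent clash with O(audit_audit_trail) does not arise.
A world satisfying every obligation exists (e.g. arm_system=false, audit_audit_trail=true, disarm_system=true, flag_dataset=true, record_key=false, redact_summons=false, review_amendment=true, seal_schedule=false, verify_dossier=true, verify_prescription=true); no atom is both obligatory and forbidden, so the set is consistent.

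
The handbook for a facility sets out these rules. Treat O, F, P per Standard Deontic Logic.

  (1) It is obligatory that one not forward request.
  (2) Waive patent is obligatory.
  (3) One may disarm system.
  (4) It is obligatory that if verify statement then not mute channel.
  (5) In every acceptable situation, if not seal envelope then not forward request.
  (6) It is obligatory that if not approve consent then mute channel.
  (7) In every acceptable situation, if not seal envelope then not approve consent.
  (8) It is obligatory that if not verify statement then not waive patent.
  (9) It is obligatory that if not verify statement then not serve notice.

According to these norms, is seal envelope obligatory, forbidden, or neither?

Obligatory

From premise 2 we have O(waive_patent).
Premise 8 is O(¬verify_statement → ¬waive_patent); contrapositively O(waive_patent → verify_statement). Since O(waive_patent) holds, K gives O(verify_statement).
Applying K to premise 4 (O(verify_statement → ¬mute_channel)) and O(verify_statement) yields O(¬mute_channel).
The contrapositive of premise 6 (O(¬approve_consent → mute_channel)) is O(¬mute_channel → approve_consent), and O(¬mute_channel) is already established, so O(approve_consent).
Premise 7 is O(¬seal_envelope → ¬approve_consent); contrapositively O(approve_consent → seal_envelope). Since O(approve_consent) holds, K gives O(seal_envelope).
Premises 1, 3, 5, 9 do not contribute to this derivation.
Hence seal_envelope is obligatory.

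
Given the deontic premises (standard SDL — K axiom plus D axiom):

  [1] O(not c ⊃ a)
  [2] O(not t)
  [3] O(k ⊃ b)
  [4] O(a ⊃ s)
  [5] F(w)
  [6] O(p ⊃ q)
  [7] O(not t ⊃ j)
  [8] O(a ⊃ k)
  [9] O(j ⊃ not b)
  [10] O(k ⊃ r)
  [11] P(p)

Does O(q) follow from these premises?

No

Premise 6 is O(p ⊃ q), but O(p) is not derivable from the premises (the permission P(p) asserts only not O(not p), not O(p)), so it does not yield O(q).
No other premise forces O(q). An ideal world satisfying every premise can still have q false, so O(q) is not derivable.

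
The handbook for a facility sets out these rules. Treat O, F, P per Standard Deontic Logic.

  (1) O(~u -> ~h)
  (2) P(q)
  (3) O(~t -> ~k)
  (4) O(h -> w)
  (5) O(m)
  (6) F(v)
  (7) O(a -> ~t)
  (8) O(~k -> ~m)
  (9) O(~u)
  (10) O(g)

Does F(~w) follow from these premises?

Premise 4 is O(h -> w), but O(h) is not derivable from the premises, so it does not yield O(w).
No other premise forces O(w). An ideal world satisfying every premise can still have ~w true, so F(~w) is not derivable.

No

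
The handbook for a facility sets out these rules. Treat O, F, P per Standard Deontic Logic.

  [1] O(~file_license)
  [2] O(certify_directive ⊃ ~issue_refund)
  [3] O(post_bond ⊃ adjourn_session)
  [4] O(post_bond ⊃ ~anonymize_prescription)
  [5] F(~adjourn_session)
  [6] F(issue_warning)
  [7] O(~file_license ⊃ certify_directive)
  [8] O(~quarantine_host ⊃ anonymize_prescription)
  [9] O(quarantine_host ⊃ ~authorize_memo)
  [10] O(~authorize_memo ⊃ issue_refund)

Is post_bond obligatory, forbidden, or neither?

Forbidden

From premise 1 we have O(~file_license).
From O(~file_license) and premise 7, O(~file_license ⊃ certify_directive), we obtain O(certify_directive).
Applying K to premise 2 (O(certify_directive ⊃ ~issue_refund)) and O(certify_directive) yields O(~issue_refund).
Premise 10 is O(~authorize_memo ⊃ issue_refund); contrapositively O(~issue_refund ⊃ authorize_memo). Since O(~issue_refund) holds, K gives O(authorize_memo).
Premise 9 is O(quarantine_host ⊃ ~authorize_memo); contrapositively O(authorize_memo ⊃ ~quarantine_host). Since O(authorize_memo) holds, K gives O(~quarantine_host).
Applying K to premise 8 (O(~quarantine_host ⊃ anonymize_prescription)) and O(~quarantine_host) yields O(anonymize_prescription).
Premise 4, O(post_bond ⊃ ~anonymize_prescription), contraposes to O(anonymize_prescription ⊃ ~post_bond); with O(anonymize_prescription) we get O(~post_bond).
Premises 3, 5, 6 do not contribute to this derivation.
Thus O(~post_bond), which is F(post_bond): post_bond is forbidden.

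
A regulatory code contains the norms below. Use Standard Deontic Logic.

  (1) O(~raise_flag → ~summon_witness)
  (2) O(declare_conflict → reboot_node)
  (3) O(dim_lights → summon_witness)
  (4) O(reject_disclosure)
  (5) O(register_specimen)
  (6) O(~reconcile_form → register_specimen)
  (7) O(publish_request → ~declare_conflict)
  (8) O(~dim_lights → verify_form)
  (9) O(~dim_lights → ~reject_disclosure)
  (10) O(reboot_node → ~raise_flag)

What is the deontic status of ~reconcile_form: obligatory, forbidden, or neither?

Premise 6 is O(~reconcile_form → register_specimen); even if O(register_specimen) held, inferring O(~reconcile_form) would be affirming the consequent — invalid.
No premise or chain of K-axiom applications forces O(~reconcile_form), and none forces O(reconcile_form). So ~reconcile_form is neither obligatory nor forbidden under these norms.

Neither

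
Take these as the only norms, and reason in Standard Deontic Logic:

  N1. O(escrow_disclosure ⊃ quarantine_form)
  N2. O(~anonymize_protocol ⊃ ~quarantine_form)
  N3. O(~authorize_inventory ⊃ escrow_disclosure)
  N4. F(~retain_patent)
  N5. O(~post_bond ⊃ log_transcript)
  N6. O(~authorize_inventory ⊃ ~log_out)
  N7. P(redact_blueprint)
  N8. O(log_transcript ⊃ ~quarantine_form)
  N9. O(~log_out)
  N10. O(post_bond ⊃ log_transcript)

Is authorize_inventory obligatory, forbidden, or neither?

Obligatory

Premises 10 and 5 are O(post_bond ⊃ log_transcript) and O(~post_bond ⊃ log_transcript); every ideal world satisfies post_bond or ~post_bond, so in either case log_transcript holds — hence O(log_transcript).
With premise 8, O(log_transcript ⊃ ~quarantine_form), the K-axiom yields O(~quarantine_form).
Premise 1, O(escrow_disclosure ⊃ quarantine_form), contraposes to O(~quarantine_form ⊃ ~escrow_disclosure); with O(~quarantine_form) we get O(~escrow_disclosure).
Premise 3 is O(~authorize_inventory ⊃ escrow_disclosure); contrapositively O(~escrow_disclosure ⊃ authorize_inventory). Since O(~escrow_disclosure) holds, K gives O(authorize_inventory).
Premises 2, 4, 6, 7, 9 do not contribute to this derivation.
Hence authorize_inventory is obligatory.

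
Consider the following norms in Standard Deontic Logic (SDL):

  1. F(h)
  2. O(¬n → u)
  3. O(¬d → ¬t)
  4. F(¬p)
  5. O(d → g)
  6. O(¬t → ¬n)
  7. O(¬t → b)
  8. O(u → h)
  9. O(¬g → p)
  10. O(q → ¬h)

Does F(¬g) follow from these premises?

F(h) at premise 1 means O(¬h).
Premise 8, O(u → h), contraposes to O(¬h → ¬u); with O(¬h) we get O(¬u).
Premise 2 is O(¬n → u); contrapositively O(¬u → n). Since O(¬u) holds, K gives O(n).
Premise 6 is O(¬t → ¬n); contrapositively O(n → t). Since O(n) holds, K gives O(t).
Premise 3 is O(¬d → ¬t); contrapositively O(t → d). Since O(t) holds, K gives O(d).
Applying K to premise 5 (O(d → g)) and O(d) yields O(g).
Premises 4, 7, 9, 10 do not contribute to this derivation.
So O(g) holds, i.e. F(¬g). The claim follows.

Yes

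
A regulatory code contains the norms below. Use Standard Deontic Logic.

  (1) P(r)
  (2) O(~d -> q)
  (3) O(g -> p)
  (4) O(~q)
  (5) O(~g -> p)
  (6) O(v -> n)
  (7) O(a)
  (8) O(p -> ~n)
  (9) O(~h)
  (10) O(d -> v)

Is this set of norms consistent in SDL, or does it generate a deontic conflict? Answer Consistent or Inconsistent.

Premises 5 and 3 cover both cases: O(~g -> p) and O(g -> p). Since ~g ∨ g is a tautology, O(p) follows.
From O(p) and premise 8, O(p -> ~n), we obtain O(~n).
The contrapositive of premise 6 (O(v -> n)) is O(~n -> ~v), and O(~n) is already established, so O(~v).
Premise 10, O(d -> v), contraposes to O(~v -> ~d); with O(~v) we get O(~d).
Applying K to premise 2 (O(~d -> q)) and O(~d) yields O(q).
But premise 4 directly asserts O(~q).
We now have both O(q) and O(~q) — q is simultaneously obligatory and forbidden, violating the D-axiom.

Inconsistent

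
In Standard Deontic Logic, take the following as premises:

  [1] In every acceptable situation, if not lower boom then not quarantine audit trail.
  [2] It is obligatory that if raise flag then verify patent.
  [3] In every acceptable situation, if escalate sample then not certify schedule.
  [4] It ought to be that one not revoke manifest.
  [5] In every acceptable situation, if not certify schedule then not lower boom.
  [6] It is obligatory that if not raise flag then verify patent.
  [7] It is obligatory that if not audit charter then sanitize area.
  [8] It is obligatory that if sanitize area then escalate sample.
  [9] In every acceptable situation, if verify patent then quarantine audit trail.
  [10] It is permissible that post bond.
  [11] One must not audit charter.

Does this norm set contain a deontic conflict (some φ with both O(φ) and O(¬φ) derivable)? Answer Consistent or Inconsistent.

Premises 6 and 2 are O(¬raise_flag → verify_patent) and O(raise_flag → verify_patent); every ideal world satisfies ¬raise_flag or raise_flag, so in either case verify_patent holds — hence O(verify_patent).
Premise 9 is O(verify_patent → quarantine_audit_trail); since O(verify_patent), deontic closure gives O(quarantine_audit_trail).
The contrapositive of premise 1 (O(¬lower_boom → ¬quarantine_audit_trail)) is O(quarantine_audit_trail → lower_boom), and O(quarantine_audit_trail) is already established, so O(lower_boom).
Premise 5, O(¬certify_schedule → ¬lower_boom), contraposes to O(lower_boom → certify_schedule); with O(lower_boom) we get O(certify_schedule).
Premise 3, O(escalate_sample → ¬certify_schedule), contraposes to O(certify_schedule → ¬escalate_sample); with O(certify_schedule) we get O(¬escalate_sample).
Premise 8, O(sanitize_area → escalate_sample), contraposes to O(¬escalate_sample → ¬sanitize_area); with O(¬escalate_sample) we get O(¬sanitize_area).
Premise 7, O(¬audit_charter → sanitize_area), contraposes to O(¬sanitize_area → audit_charter); with O(¬sanitize_area) we get O(audit_charter).
Yet premise 11 is F(audit_charter), i.e. O(¬audit_charter).
We now have both O(audit_charter) and O(¬audit_charter) — audit_charter is simultaneously obligatory and forbidden, violating the D-axiom.

Inconsistent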